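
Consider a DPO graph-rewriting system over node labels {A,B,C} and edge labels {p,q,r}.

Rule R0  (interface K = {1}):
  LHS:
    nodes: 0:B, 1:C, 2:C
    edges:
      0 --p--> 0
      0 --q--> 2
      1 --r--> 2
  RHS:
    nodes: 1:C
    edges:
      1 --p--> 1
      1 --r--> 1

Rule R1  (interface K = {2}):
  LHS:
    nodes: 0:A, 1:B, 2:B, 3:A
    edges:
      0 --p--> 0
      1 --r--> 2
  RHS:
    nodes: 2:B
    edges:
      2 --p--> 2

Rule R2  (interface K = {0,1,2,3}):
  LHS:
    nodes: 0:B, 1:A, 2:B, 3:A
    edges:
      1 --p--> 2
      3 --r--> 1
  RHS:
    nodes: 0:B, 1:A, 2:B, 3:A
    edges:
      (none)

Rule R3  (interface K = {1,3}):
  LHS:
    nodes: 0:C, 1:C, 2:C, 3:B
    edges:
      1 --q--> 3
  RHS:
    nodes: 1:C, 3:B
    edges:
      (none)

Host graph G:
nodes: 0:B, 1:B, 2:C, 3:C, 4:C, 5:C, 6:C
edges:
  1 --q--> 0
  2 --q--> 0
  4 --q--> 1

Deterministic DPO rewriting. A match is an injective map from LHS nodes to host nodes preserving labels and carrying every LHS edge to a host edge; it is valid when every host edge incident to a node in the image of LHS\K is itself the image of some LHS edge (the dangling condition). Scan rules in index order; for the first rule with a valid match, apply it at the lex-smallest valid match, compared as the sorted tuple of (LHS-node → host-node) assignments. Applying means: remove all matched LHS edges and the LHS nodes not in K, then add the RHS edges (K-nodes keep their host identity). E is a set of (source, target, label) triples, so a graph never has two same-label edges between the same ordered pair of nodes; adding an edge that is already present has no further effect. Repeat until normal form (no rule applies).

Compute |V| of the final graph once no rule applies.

initial: |V|=7 |E|=3  E = 1-q->0 2-q->0 4-q->1
step 1: apply R3 at {0↦3, 1↦2, 2↦5, 3↦0}  → |V|=5 |E|=2  E = 1-q->0 4-q->1
step 2: apply R3 at {0↦2, 1↦4, 2↦6, 3↦1}  → |V|=3 |E|=1  E = 1-q->0
halt: no rule applies after step 2
NF nodes: {0:B, 1:B, 4:C}

Answer: 3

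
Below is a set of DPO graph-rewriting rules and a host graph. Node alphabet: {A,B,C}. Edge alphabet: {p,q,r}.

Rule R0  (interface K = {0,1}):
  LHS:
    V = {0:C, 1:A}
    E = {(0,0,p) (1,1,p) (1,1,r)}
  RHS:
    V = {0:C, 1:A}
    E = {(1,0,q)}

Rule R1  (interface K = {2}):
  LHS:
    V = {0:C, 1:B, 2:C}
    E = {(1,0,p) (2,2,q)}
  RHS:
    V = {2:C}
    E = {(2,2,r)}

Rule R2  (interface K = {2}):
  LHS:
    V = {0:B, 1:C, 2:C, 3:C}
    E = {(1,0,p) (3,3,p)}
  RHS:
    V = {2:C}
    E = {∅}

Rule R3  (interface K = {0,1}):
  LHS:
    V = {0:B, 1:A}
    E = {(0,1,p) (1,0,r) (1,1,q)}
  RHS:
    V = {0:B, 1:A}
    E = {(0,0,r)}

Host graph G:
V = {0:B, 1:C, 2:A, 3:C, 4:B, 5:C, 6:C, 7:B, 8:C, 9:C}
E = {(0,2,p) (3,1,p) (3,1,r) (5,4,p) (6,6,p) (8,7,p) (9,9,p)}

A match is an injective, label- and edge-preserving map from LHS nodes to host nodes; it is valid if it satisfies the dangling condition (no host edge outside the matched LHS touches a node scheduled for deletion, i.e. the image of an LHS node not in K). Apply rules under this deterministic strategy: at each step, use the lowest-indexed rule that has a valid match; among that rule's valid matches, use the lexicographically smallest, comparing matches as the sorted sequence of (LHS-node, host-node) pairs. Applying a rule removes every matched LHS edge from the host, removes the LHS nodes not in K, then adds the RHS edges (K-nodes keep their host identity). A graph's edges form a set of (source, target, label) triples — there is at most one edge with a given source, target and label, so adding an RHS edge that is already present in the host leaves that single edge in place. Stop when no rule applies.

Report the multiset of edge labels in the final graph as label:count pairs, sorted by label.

[0] host  ⇒  10 nodes, 7 edges  {0-p->2 3-p->1 3-r->1 5-p->4 6-p->6 8-p->7 9-p->9}
[1] R2 @ {0↦4, 1↦5, 2↦1, 3↦6}  ⇒  7 nodes, 5 edges  {0-p->2 3-p->1 3-r->1 8-p->7 9-p->9}
[2] R2 @ {0↦7, 1↦8, 2↦1, 3↦9}  ⇒  4 nodes, 3 edges  {0-p->2 3-p->1 3-r->1}
halt: no rule applies after step 2
NF edges: [(0, 2, 'p'), (3, 1, 'p'), (3, 1, 'r')]

Answer: p:2 r:1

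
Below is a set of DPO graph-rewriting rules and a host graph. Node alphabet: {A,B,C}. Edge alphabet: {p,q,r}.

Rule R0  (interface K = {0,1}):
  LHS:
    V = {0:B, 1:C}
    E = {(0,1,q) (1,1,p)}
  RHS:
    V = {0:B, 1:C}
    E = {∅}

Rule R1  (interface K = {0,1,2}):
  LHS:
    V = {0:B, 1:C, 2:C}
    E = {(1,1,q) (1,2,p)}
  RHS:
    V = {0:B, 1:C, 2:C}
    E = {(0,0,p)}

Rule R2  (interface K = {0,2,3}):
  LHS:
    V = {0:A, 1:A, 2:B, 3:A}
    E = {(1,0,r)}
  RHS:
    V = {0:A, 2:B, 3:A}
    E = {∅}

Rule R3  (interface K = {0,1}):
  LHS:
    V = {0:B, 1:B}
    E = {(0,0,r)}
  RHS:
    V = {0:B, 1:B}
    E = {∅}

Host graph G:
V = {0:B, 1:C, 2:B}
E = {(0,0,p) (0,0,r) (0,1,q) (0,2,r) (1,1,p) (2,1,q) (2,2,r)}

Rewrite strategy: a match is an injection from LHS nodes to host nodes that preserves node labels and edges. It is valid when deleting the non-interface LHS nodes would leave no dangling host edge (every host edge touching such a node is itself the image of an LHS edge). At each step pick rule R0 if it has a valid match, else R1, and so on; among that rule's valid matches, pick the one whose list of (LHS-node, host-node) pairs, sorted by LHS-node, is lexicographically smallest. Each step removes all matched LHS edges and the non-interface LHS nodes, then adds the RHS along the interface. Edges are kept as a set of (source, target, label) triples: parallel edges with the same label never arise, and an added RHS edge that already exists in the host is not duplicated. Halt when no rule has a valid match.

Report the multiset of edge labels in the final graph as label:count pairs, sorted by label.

Answer: p:1 q:1 r:1

Rewrite trace:
initial: |V|=3 |E|=7  E = 0-p->0 0-r->0 0-q->1 0-r->2 1-p->1 2-q->1 2-r->2
step 1: apply R0 at {0↦0, 1↦1}  → |V|=3 |E|=5  E = 0-p->0 0-r->0 0-r->2 2-q->1 2-r->2
step 2: apply R3 at {0↦0, 1↦2}  → |V|=3 |E|=4  E = 0-p->0 0-r->2 2-q->1 2-r->2
step 3: apply R3 at {0↦2, 1↦0}  → |V|=3 |E|=3  E = 0-p->0 0-r->2 2-q->1
normal form: no rule applies after step 3
NF edges: [(0, 0, 'p'), (0, 2, 'r'), (2, 1, 'q')]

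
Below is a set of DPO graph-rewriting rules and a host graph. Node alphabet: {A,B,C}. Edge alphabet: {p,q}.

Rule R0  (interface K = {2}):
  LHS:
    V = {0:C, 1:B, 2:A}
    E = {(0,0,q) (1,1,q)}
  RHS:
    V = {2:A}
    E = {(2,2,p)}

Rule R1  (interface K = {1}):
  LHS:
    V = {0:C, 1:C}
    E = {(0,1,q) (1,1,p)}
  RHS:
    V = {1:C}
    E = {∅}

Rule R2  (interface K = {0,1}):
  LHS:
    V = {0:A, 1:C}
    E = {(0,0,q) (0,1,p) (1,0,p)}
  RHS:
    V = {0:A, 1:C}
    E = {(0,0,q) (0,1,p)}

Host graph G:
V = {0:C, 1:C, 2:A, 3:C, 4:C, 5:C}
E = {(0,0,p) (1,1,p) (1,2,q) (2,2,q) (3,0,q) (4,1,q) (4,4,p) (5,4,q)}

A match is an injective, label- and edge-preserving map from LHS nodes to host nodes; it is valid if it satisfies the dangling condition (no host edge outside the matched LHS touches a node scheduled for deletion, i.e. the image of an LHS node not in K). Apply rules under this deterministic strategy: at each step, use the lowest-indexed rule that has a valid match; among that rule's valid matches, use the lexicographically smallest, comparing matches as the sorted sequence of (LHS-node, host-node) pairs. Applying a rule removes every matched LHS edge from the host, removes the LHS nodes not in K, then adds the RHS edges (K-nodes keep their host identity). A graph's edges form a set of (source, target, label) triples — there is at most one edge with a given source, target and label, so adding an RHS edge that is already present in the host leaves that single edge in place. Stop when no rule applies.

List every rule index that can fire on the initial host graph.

R0: no valid match — LHS pattern not found
R1: 2 valid matches — {0↦3, 1↦0}, {0↦5, 1↦4}
R2: no valid match — LHS pattern not found

Answer: [R1]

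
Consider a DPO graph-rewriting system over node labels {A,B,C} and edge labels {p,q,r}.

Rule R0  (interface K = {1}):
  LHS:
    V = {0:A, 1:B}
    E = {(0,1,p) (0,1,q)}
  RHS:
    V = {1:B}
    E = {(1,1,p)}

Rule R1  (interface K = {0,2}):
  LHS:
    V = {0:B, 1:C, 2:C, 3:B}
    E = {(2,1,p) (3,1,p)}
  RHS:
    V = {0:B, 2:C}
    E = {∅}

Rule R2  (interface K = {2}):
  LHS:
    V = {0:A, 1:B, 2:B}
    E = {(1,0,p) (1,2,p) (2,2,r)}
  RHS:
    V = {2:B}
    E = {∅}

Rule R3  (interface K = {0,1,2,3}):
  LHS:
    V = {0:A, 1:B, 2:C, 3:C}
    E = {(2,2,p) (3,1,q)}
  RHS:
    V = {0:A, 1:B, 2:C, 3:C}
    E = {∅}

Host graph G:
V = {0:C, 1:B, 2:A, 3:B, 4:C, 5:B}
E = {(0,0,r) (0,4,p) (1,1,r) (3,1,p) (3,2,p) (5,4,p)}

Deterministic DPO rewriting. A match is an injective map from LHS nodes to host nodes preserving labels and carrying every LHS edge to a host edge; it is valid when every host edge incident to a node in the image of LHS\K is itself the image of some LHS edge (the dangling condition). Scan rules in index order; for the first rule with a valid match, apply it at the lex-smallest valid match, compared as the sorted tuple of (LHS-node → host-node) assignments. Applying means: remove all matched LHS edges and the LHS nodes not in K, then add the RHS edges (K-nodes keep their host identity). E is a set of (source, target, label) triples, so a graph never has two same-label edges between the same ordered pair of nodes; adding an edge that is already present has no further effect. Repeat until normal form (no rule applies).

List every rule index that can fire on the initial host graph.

R0: no valid match — LHS pattern not found
R1: 2 valid matches — {0↦1, 1↦4, 2↦0, 3↦5}, {0↦3, 1↦4, 2↦0, 3↦5}
R2: 1 valid match — {0↦2, 1↦3, 2↦1}
R3: no valid match — LHS pattern not found

Answer: [R1,R2]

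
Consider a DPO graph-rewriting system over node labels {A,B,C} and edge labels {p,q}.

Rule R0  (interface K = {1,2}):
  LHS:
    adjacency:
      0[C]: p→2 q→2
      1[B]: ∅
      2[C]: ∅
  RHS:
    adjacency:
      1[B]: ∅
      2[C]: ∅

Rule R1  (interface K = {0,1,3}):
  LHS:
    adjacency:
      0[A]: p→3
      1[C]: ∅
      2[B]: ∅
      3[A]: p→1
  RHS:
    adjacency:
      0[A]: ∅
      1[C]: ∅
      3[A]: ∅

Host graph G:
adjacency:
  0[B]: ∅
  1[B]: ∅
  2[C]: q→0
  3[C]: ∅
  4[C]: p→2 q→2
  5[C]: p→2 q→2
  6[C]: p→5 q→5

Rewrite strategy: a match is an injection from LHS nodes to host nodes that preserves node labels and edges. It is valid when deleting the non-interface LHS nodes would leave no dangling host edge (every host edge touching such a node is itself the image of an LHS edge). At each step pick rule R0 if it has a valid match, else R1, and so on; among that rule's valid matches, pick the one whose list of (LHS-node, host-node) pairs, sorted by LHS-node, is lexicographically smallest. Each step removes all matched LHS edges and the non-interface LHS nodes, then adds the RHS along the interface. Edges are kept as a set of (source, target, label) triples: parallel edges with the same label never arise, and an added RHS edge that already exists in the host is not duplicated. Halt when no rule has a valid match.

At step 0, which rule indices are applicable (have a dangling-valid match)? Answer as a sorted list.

Answer: [R0]

Rewrite trace:
R0: 4 valid matches — {0↦4, 1↦0, 2↦2}, {0↦4, 1↦1, 2↦2}, {0↦6, 1↦0, 2↦5} (+1 more)
R1: no valid match — LHS pattern not found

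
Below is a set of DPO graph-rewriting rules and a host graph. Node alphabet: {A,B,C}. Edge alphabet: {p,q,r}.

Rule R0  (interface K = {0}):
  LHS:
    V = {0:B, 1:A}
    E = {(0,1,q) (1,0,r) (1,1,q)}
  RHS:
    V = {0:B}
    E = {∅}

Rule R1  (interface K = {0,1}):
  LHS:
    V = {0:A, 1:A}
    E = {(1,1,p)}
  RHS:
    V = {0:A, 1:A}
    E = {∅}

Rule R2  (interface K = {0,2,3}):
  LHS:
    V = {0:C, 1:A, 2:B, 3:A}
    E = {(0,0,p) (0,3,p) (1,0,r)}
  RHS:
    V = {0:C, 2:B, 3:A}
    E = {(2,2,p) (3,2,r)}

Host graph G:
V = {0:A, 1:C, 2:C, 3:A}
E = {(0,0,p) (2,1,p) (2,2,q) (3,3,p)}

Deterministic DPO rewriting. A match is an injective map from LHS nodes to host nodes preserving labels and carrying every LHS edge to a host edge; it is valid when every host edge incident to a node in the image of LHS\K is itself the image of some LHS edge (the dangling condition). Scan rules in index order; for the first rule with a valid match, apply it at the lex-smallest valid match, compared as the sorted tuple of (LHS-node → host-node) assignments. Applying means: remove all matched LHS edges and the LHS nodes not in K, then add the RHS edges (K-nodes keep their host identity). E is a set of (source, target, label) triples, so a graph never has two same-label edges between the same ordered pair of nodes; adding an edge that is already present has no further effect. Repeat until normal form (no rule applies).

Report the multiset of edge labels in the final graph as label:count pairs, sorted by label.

start.  V:4 E:4  edges: 0-p->0 2-p->1 2-q->2 3-p->3
1. fire R1 via {0↦0, 1↦3}  →  V:4 E:3  edges: 0-p->0 2-p->1 2-q->2
2. fire R1 via {0↦3, 1↦0}  →  V:4 E:2  edges: 2-p->1 2-q->2
final graph: no rule applies after step 2
NF edges: [(2, 1, 'p'), (2, 2, 'q')]

Answer: p:1 q:1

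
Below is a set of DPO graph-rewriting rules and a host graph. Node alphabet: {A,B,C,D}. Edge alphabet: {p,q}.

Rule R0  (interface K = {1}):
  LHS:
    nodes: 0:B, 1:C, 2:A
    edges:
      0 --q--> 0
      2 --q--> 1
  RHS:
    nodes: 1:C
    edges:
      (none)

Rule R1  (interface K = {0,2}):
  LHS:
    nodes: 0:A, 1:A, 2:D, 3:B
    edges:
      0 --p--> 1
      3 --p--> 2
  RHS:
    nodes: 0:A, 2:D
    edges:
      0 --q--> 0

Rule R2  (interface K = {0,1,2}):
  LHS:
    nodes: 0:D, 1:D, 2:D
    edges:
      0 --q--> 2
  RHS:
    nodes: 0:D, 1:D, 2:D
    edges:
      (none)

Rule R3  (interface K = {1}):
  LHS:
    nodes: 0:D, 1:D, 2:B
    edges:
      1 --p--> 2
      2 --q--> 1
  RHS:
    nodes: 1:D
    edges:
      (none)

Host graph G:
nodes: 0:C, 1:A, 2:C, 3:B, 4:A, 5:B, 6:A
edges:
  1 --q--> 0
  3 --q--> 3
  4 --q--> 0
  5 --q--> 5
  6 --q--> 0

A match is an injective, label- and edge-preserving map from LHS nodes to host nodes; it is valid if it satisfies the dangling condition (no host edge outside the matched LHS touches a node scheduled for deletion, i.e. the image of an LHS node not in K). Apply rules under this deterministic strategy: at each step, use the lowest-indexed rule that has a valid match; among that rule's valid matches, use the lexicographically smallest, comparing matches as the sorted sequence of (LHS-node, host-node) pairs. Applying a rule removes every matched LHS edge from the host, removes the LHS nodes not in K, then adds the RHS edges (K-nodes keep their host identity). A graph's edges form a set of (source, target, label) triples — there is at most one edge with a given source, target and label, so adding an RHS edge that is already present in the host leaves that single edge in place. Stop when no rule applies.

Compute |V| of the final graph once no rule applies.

[0] host  ⇒  7 nodes, 5 edges  {1-q->0 3-q->3 4-q->0 5-q->5 6-q->0}
[1] R0 @ {0↦3, 1↦0, 2↦1}  ⇒  5 nodes, 3 edges  {4-q->0 5-q->5 6-q->0}
[2] R0 @ {0↦5, 1↦0, 2↦4}  ⇒  3 nodes, 1 edges  {6-q->0}
halt: no rule applies after step 2
NF nodes: {0:C, 2:C, 6:A}

Answer: 3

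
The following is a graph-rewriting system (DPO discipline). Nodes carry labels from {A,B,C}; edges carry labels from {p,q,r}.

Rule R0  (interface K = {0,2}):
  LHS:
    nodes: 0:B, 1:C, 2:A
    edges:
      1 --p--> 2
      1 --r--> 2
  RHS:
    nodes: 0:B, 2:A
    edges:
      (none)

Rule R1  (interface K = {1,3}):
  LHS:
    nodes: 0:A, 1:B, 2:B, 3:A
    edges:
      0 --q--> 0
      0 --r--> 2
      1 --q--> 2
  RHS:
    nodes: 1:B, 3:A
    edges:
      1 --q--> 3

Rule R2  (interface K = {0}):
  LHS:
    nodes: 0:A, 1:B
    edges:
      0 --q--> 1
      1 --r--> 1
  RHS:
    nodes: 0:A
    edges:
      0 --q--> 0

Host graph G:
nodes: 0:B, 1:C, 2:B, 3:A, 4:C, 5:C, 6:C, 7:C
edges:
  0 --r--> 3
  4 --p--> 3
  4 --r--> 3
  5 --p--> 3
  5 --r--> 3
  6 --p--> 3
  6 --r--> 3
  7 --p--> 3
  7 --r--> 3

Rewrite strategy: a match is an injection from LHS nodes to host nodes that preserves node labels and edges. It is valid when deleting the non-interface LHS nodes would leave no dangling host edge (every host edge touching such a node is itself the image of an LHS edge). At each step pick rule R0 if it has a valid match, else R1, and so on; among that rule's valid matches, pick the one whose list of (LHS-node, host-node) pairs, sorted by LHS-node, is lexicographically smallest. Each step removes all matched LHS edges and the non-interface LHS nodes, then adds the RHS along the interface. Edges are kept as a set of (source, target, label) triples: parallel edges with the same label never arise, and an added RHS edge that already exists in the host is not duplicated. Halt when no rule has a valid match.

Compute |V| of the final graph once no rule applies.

[0] host  ⇒  8 nodes, 9 edges  {0-r->3 4-p->3 4-r->3 5-p->3 5-r->3 6-p->3 6-r->3 7-p->3 7-r->3}
[1] R0 @ {0↦0, 1↦4, 2↦3}  ⇒  7 nodes, 7 edges  {0-r->3 5-p->3 5-r->3 6-p->3 6-r->3 7-p->3 7-r->3}
[2] R0 @ {0↦0, 1↦5, 2↦3}  ⇒  6 nodes, 5 edges  {0-r->3 6-p->3 6-r->3 7-p->3 7-r->3}
[3] R0 @ {0↦0, 1↦6, 2↦3}  ⇒  5 nodes, 3 edges  {0-r->3 7-p->3 7-r->3}
[4] R0 @ {0↦0, 1↦7, 2↦3}  ⇒  4 nodes, 1 edges  {0-r->3}
normal form: no rule applies after step 4
NF nodes: {0:B, 1:C, 2:B, 3:A}

Answer: 4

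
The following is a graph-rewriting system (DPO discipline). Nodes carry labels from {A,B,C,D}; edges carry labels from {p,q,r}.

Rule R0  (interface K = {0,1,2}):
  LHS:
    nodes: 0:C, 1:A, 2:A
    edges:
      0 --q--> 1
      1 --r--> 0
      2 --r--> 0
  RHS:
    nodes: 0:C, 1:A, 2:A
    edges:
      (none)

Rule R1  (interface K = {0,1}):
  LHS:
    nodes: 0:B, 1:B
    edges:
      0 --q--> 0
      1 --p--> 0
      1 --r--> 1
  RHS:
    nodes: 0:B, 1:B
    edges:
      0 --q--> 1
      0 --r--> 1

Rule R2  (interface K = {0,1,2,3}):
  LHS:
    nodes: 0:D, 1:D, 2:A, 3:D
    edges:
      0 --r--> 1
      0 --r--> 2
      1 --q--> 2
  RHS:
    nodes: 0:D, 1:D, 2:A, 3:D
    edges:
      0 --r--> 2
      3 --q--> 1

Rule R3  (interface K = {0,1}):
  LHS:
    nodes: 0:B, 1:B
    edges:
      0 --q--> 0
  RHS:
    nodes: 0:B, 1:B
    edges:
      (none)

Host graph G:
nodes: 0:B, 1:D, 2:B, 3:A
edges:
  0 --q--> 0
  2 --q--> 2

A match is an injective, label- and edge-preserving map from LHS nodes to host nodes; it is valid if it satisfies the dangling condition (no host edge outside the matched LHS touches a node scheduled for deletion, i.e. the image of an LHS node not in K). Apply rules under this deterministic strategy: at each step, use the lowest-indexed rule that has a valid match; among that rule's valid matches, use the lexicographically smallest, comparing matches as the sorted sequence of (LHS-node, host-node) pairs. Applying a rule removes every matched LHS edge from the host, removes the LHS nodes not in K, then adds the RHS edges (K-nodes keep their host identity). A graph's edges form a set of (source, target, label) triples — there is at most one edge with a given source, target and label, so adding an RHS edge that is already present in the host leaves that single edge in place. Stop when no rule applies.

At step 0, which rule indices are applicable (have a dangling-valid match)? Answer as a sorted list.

Answer: [R3]

Rewrite trace:
R0: no valid match — LHS pattern not found
R1: no valid match — LHS pattern not found
R2: no valid match — LHS pattern not found
R3: 2 valid matches — {0↦0, 1↦2}, {0↦2, 1↦0}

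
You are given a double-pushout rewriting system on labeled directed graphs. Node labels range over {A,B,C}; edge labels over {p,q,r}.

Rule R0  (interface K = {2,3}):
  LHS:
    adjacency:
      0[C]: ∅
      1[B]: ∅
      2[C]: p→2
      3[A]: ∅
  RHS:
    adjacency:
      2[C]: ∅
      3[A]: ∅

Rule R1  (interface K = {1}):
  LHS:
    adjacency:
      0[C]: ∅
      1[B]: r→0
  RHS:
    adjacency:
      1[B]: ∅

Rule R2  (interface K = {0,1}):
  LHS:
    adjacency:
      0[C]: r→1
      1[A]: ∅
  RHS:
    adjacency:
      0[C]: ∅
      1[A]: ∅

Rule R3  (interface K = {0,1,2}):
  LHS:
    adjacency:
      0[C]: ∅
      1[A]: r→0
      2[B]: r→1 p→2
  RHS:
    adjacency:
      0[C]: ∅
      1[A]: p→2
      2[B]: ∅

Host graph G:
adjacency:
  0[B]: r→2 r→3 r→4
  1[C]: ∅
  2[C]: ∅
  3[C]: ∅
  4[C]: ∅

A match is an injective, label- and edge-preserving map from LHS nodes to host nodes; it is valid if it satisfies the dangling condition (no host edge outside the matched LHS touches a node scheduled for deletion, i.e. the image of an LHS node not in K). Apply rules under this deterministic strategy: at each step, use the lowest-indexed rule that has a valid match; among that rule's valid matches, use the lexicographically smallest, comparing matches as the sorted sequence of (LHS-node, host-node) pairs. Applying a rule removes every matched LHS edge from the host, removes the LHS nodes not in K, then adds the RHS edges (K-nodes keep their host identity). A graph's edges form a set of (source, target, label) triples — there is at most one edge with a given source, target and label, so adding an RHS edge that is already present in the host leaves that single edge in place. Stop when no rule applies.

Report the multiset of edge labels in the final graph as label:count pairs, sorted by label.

[0] host  ⇒  5 nodes, 3 edges  {0-r->2 0-r->3 0-r->4}
[1] R1 @ {0↦2, 1↦0}  ⇒  4 nodes, 2 edges  {0-r->3 0-r->4}
[2] R1 @ {0↦3, 1↦0}  ⇒  3 nodes, 1 edges  {0-r->4}
[3] R1 @ {0↦4, 1↦0}  ⇒  2 nodes, 0 edges  {∅}
final graph: no rule applies after step 3
NF edges: []

Answer: (no edges)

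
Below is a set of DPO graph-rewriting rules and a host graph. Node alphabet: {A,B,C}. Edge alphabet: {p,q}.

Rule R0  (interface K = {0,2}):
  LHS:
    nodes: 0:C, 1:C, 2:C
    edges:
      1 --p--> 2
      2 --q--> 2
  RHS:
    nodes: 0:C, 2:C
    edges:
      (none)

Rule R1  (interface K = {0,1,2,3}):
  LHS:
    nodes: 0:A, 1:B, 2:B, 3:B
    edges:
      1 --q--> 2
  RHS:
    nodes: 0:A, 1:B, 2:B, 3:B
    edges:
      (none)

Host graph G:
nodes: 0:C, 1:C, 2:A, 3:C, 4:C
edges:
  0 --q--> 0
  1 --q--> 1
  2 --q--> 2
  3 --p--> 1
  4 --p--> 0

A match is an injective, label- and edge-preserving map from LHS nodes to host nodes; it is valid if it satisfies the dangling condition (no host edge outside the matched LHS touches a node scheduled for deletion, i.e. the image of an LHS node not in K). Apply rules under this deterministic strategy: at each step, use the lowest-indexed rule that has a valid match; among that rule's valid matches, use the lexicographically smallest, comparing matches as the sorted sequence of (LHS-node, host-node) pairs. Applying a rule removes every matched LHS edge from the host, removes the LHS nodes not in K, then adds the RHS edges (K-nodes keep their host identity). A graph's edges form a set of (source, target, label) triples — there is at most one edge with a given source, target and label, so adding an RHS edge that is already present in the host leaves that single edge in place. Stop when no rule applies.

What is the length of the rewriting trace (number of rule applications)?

start.  V:5 E:5  edges: 0-q->0 1-q->1 2-q->2 3-p->1 4-p->0
1. fire R0 via {0↦0, 1↦3, 2↦1}  →  V:4 E:3  edges: 0-q->0 2-q->2 4-p->0
2. fire R0 via {0↦1, 1↦4, 2↦0}  →  V:3 E:1  edges: 2-q->2
final graph: no rule applies after step 2

Answer: 2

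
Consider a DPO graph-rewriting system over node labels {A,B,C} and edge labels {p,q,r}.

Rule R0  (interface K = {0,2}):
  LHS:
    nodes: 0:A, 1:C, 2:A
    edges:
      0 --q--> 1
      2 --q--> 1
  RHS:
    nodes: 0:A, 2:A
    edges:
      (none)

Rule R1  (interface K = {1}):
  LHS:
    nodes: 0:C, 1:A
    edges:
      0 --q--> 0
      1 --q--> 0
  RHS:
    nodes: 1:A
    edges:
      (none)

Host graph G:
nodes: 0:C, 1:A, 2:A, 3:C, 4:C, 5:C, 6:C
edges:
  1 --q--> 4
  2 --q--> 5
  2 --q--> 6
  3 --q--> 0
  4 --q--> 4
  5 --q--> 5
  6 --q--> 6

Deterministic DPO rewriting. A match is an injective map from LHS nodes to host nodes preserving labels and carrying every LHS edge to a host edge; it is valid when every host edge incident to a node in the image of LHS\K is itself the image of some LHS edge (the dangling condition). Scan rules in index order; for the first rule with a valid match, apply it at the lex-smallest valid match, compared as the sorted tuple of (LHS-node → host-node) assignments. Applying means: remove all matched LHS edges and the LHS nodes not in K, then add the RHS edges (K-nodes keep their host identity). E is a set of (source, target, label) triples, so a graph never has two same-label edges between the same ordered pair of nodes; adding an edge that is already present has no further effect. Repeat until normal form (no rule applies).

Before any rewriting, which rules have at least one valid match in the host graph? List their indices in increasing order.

Answer: [R1]

Derivation:
R0: no valid match — LHS pattern not found
R1: 3 valid matches — {0↦4, 1↦1}, {0↦5, 1↦2}, {0↦6, 1↦2}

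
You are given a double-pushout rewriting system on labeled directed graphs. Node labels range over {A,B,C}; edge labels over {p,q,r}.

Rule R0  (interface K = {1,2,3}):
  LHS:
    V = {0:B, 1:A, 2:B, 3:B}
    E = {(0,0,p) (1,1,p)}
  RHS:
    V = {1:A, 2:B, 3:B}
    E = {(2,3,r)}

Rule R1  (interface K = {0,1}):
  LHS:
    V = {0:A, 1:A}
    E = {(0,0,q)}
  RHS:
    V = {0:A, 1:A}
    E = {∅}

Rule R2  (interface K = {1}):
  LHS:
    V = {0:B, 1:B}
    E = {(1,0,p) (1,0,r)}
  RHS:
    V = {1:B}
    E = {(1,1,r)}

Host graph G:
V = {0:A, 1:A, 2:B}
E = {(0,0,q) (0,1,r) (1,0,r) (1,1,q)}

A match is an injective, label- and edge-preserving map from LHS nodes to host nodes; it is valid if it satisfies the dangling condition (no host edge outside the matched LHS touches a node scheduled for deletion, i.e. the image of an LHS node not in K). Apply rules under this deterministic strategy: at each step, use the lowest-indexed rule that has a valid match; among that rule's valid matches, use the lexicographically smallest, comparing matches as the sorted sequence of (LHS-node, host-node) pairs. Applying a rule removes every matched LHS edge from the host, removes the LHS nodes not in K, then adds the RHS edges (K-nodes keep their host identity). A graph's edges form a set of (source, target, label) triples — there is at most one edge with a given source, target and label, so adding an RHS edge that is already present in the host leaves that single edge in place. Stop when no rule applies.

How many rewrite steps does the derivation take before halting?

Answer: 2

Derivation:
start.  V:3 E:4  edges: 0-q->0 0-r->1 1-r->0 1-q->1
1. fire R1 via {0↦0, 1↦1}  →  V:3 E:3  edges: 0-r->1 1-r->0 1-q->1
2. fire R1 via {0↦1, 1↦0}  →  V:3 E:2  edges: 0-r->1 1-r->0
normal form: no rule applies after step 2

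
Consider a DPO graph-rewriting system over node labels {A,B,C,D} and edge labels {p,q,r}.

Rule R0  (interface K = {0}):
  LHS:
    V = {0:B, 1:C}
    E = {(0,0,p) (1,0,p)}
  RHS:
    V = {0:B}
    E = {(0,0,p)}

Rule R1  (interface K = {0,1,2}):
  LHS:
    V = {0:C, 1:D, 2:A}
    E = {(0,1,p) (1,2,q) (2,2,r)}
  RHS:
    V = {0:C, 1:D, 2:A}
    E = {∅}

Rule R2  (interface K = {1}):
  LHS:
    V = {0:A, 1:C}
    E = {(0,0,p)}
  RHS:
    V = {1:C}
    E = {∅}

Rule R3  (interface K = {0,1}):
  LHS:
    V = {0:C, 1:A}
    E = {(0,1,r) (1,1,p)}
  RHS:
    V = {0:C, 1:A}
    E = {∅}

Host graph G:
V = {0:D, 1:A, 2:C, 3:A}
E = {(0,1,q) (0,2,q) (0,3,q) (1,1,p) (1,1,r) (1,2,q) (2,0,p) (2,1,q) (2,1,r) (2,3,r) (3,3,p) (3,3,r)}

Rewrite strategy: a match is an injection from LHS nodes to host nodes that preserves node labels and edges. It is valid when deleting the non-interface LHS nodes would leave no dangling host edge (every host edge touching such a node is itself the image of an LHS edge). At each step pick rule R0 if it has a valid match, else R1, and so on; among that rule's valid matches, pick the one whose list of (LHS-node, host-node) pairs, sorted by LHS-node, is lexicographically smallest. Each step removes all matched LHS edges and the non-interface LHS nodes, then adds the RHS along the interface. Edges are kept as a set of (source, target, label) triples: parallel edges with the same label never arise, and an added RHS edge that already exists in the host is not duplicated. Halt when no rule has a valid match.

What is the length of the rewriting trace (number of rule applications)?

Answer: 3

Rewrite trace:
start.  V:4 E:12  edges: 0-q->1 0-q->2 0-q->3 1-p->1 1-r->1 1-q->2 2-p->0 2-q->1 2-r->1 2-r->3 3-p->3 3-r->3
1. fire R1 via {0↦2, 1↦0, 2↦1}  →  V:4 E:9  edges: 0-q->2 0-q->3 1-p->1 1-q->2 2-q->1 2-r->1 2-r->3 3-p->3 3-r->3
2. fire R3 via {0↦2, 1↦1}  →  V:4 E:7  edges: 0-q->2 0-q->3 1-q->2 2-q->1 2-r->3 3-p->3 3-r->3
3. fire R3 via {0↦2, 1↦3}  →  V:4 E:5  edges: 0-q->2 0-q->3 1-q->2 2-q->1 3-r->3
halt: no rule applies after step 3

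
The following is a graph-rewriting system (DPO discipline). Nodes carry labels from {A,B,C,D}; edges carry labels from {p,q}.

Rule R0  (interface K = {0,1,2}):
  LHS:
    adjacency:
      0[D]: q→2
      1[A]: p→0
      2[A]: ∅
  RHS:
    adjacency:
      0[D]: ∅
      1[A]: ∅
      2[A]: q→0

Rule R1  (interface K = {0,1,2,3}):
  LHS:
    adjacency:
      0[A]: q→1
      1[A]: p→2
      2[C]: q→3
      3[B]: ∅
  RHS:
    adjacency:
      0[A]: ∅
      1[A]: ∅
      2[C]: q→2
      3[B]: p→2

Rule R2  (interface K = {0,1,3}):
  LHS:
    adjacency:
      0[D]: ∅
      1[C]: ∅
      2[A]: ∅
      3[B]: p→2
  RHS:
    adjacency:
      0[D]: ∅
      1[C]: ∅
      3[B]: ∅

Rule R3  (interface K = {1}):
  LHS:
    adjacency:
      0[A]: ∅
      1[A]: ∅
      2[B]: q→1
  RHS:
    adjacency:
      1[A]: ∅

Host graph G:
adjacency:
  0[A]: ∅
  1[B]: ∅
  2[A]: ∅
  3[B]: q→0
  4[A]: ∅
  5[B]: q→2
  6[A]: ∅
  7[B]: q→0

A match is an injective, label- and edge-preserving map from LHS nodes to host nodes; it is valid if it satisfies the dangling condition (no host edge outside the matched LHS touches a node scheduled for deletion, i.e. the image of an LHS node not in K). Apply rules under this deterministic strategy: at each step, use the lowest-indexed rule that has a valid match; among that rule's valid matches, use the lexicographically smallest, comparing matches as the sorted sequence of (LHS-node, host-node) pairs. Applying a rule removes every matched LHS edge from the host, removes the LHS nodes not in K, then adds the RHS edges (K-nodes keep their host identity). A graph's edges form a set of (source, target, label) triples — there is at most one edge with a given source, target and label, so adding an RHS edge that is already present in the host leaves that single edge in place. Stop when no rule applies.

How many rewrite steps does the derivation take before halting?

start.  V:8 E:3  edges: 3-q->0 5-q->2 7-q->0
1. fire R3 via {0↦4, 1↦0, 2↦3}  →  V:6 E:2  edges: 5-q->2 7-q->0
2. fire R3 via {0↦6, 1↦0, 2↦7}  →  V:4 E:1  edges: 5-q->2
3. fire R3 via {0↦0, 1↦2, 2↦5}  →  V:2 E:0  edges: ∅
halt: no rule applies after step 3

Answer: 3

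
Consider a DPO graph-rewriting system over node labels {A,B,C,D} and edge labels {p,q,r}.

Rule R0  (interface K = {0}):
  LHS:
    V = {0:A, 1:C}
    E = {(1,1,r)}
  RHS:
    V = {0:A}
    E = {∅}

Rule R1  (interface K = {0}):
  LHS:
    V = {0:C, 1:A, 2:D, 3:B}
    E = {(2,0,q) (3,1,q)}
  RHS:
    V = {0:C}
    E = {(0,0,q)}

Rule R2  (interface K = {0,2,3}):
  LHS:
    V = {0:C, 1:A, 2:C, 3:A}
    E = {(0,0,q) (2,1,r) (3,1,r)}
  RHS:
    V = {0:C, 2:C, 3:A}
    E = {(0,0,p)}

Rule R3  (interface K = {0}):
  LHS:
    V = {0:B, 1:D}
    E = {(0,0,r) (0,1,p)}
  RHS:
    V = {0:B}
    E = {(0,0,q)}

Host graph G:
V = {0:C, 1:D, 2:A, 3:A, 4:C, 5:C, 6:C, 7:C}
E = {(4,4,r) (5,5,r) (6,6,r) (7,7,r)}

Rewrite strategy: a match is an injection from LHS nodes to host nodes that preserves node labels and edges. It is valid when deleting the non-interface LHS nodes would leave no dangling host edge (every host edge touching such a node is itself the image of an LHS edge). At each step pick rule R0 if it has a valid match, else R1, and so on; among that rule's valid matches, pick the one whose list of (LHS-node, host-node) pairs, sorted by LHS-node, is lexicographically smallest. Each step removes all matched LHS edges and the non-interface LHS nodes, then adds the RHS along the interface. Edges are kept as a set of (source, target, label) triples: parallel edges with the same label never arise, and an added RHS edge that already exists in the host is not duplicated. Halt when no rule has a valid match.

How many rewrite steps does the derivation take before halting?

Answer: 4

Steps:
start.  V:8 E:4  edges: 4-r->4 5-r->5 6-r->6 7-r->7
1. fire R0 via {0↦2, 1↦4}  →  V:7 E:3  edges: 5-r->5 6-r->6 7-r->7
2. fire R0 via {0↦2, 1↦5}  →  V:6 E:2  edges: 6-r->6 7-r->7
3. fire R0 via {0↦2, 1↦6}  →  V:5 E:1  edges: 7-r->7
4. fire R0 via {0↦2, 1↦7}  →  V:4 E:0  edges: ∅
normal form: no rule applies after step 4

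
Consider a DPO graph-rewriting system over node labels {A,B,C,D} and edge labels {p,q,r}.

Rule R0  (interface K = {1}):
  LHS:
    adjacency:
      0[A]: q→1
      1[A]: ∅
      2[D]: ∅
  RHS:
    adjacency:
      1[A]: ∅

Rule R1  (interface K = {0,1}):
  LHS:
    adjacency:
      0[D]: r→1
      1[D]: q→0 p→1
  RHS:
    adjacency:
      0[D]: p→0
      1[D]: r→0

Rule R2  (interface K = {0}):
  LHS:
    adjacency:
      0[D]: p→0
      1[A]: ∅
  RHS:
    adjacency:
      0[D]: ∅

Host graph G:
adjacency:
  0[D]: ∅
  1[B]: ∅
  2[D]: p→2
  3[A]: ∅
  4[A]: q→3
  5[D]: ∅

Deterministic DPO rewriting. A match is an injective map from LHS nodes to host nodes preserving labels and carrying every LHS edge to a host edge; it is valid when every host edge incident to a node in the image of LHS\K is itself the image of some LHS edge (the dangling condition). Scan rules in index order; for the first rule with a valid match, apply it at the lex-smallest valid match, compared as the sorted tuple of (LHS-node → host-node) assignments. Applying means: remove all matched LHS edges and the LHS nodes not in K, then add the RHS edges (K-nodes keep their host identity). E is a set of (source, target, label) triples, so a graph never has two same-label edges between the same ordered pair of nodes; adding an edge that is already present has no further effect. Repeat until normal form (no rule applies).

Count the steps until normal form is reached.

Answer: 2

Rewrite trace:
[0] host  ⇒  6 nodes, 2 edges  {2-p->2 4-q->3}
[1] R0 @ {0↦4, 1↦3, 2↦0}  ⇒  4 nodes, 1 edges  {2-p->2}
[2] R2 @ {0↦2, 1↦3}  ⇒  3 nodes, 0 edges  {∅}
halt: no rule applies after step 2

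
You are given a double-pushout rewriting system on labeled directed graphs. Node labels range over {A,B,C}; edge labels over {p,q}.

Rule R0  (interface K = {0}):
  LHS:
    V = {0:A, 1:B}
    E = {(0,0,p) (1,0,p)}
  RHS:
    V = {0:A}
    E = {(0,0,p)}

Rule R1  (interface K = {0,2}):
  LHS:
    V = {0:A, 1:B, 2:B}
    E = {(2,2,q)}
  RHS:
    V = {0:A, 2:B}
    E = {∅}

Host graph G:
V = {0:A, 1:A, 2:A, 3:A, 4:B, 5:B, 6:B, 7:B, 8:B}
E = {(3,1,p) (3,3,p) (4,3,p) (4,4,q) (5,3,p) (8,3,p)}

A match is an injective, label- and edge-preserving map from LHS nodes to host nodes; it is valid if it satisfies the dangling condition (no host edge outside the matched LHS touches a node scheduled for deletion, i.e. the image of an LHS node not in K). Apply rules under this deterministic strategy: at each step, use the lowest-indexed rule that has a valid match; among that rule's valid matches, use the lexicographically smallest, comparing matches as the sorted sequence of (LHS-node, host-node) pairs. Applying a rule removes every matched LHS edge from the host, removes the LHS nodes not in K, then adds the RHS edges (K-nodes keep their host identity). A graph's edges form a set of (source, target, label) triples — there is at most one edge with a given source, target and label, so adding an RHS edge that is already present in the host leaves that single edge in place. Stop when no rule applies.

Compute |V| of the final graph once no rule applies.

start.  V:9 E:6  edges: 3-p->1 3-p->3 4-p->3 4-q->4 5-p->3 8-p->3
1. fire R0 via {0↦3, 1↦5}  →  V:8 E:5  edges: 3-p->1 3-p->3 4-p->3 4-q->4 8-p->3
2. fire R0 via {0↦3, 1↦8}  →  V:7 E:4  edges: 3-p->1 3-p->3 4-p->3 4-q->4
3. fire R1 via {0↦0, 1↦6, 2↦4}  →  V:6 E:3  edges: 3-p->1 3-p->3 4-p->3
4. fire R0 via {0↦3, 1↦4}  →  V:5 E:2  edges: 3-p->1 3-p->3
normal form: no rule applies after step 4
NF nodes: {0:A, 1:A, 2:A, 3:A, 7:B}

Answer: 5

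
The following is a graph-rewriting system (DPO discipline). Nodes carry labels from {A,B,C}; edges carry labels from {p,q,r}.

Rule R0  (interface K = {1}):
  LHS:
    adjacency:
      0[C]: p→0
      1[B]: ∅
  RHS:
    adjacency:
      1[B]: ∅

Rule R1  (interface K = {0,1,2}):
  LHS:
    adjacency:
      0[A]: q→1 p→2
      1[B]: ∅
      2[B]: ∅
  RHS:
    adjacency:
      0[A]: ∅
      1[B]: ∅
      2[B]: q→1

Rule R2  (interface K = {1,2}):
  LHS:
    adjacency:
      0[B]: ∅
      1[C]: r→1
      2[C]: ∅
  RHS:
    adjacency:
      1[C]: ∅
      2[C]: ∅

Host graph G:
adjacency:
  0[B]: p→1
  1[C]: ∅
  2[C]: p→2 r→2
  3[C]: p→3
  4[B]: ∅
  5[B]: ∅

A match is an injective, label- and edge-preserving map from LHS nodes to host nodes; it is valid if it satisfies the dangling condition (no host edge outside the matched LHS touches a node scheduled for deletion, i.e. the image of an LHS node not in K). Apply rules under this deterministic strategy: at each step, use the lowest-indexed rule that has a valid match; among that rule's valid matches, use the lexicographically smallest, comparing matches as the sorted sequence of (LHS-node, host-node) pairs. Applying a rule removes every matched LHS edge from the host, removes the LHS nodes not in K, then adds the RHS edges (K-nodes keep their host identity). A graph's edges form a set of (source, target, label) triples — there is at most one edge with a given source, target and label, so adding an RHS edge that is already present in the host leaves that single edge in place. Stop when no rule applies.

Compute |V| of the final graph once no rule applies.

Answer: 3

Steps:
initial: |V|=6 |E|=4  E = 0-p->1 2-p->2 2-r->2 3-p->3
step 1: apply R0 at {0↦3, 1↦0}  → |V|=5 |E|=3  E = 0-p->1 2-p->2 2-r->2
step 2: apply R2 at {0↦4, 1↦2, 2↦1}  → |V|=4 |E|=2  E = 0-p->1 2-p->2
step 3: apply R0 at {0↦2, 1↦0}  → |V|=3 |E|=1  E = 0-p->1
normal form: no rule applies after step 3
NF nodes: {0:B, 1:C, 5:B}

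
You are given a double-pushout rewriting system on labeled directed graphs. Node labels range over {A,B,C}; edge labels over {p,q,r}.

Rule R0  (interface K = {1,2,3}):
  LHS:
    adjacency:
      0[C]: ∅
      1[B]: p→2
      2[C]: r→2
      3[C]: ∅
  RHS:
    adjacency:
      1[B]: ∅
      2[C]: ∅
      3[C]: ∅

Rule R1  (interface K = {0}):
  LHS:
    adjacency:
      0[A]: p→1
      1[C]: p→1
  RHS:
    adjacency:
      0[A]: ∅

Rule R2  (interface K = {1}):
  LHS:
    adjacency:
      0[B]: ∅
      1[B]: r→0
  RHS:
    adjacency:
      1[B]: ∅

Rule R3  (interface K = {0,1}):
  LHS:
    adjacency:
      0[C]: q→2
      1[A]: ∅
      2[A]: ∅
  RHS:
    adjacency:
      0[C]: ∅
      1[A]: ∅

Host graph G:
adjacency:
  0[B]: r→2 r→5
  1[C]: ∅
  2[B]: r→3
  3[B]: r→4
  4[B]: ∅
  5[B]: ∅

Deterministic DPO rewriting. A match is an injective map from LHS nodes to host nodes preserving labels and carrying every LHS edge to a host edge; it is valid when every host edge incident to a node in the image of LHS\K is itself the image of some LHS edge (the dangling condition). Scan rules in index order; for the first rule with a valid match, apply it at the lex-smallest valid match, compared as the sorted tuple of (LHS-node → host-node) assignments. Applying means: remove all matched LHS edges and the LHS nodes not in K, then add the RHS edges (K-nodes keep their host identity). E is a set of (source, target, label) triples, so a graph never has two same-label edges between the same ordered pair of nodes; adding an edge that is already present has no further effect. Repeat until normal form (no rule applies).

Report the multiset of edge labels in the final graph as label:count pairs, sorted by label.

initial: |V|=6 |E|=4  E = 0-r->2 0-r->5 2-r->3 3-r->4
step 1: apply R2 at {0↦4, 1↦3}  → |V|=5 |E|=3  E = 0-r->2 0-r->5 2-r->3
step 2: apply R2 at {0↦3, 1↦2}  → |V|=4 |E|=2  E = 0-r->2 0-r->5
step 3: apply R2 at {0↦2, 1↦0}  → |V|=3 |E|=1  E = 0-r->5
step 4: apply R2 at {0↦5, 1↦0}  → |V|=2 |E|=0  E = ∅
normal form: no rule applies after step 4
NF edges: []

Answer: (no edges)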